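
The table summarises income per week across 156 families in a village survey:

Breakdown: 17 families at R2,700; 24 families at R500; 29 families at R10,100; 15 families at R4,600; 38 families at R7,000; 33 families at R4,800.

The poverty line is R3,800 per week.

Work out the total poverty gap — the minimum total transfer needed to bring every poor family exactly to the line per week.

Poor units: 24×R500, 17×R2,700 (q = 41 of N = 156).
Individual gaps: 24×(3800−500) = 79200; 17×(3800−2700) = 18700.
Aggregate gap = R97,900.

R97,900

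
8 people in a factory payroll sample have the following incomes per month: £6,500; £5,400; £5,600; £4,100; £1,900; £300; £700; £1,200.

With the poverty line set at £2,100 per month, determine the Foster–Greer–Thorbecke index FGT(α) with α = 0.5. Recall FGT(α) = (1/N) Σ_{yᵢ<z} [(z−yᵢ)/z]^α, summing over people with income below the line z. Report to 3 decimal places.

0.338

Below z: £300, £700, £1,200, £1,900 (q = 4 of N = 8).
Gap ratios (z−y)/z: (2100−300)/2100 = 0.8571; (2100−700)/2100 = 0.6667; (2100−1200)/2100 = 0.4286; (2100−1900)/2100 = 0.0952.
Raised to α = 0.5: 0.92582; 0.81650; 0.65465; 0.30861.
Sum = 2.705577; FGT(0.5) = 2.705577 / 8 = 0.338.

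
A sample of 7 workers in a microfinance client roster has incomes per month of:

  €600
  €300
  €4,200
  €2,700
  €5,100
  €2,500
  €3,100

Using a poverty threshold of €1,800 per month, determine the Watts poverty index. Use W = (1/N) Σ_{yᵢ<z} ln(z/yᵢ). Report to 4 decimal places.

Below the line: €300, €600 (q = 2 of N = 7).
ln(z/y) terms: ln(1800/300) = 1.7918; ln(1800/600) = 1.0986.
W = 2.890372 / 7 = 0.4129.

0.4129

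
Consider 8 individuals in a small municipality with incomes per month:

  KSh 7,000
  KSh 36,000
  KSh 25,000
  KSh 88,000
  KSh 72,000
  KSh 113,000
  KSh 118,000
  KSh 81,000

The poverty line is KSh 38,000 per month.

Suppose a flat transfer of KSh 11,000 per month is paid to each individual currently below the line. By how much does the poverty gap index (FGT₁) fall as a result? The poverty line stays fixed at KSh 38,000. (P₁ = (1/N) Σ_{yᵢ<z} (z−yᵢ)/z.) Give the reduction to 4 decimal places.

0.0789

Before: below the line — KSh 7,000, KSh 25,000, KSh 36,000; poverty gap index (FGT₁) = 0.151316.
After the KSh 11,000 transfer: below the line — KSh 18,000, KSh 36,000; poverty gap index (FGT₁) = 0.072368.
Reduction = 0.151316 − 0.072368 = 0.0789.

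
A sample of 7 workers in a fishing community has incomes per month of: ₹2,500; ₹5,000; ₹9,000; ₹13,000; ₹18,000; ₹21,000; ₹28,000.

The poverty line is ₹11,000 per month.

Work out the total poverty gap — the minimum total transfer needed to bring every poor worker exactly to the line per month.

₹16,500

Poor units: ₹2,500, ₹5,000, ₹9,000 (q = 3 of N = 7).
Individual gaps: 11000−2500 = 8500; 11000−5000 = 6000; 11000−9000 = 2000.
Aggregate gap = ₹16,500.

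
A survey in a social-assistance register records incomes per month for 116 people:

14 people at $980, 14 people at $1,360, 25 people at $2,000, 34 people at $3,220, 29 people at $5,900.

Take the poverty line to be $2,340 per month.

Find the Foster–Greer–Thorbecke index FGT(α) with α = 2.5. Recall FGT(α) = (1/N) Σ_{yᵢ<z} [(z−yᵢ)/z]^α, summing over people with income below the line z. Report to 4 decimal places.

Poor units: 14×$980, 14×$1,360, 25×$2,000 (q = 53 of N = 116).
Normalized shortfalls: (2340−980)/2340 = 0.5812 (×14); (2340−1360)/2340 = 0.4188 (×14); (2340−2000)/2340 = 0.1453 (×25).
Raised to α = 2.5: 0.25752 (×14); 0.11351 (×14); 0.00805 (×25).
Sum = 5.395547; FGT(2.5) = 5.395547 / 116 = 0.0465.

0.0465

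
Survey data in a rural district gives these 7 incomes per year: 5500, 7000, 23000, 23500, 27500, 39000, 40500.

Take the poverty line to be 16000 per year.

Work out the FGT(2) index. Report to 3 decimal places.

0.107

Incomes under z: 5500, 7000 (q = 2 of N = 7).
Gap ratios (z−y)/z: (16000−5500)/16000 = 0.6562; (16000−7000)/16000 = 0.5625.
Squared: 0.4307; 0.3164.
Sum = 0.747070; P₂ = 0.747070 / 7 = 0.107.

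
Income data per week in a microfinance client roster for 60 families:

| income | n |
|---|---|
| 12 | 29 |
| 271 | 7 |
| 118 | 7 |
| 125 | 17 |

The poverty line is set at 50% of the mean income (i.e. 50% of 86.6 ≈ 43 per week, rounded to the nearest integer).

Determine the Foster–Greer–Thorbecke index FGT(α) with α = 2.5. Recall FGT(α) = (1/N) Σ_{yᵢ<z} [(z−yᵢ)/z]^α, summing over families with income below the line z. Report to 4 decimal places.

Incomes under z: 29×12 (q = 29 of N = 60).
Relative gaps: (43−12)/43 = 0.7209 (×29).
Raised to α = 2.5: 0.44130 (×29).
Sum = 12.797675; FGT(2.5) = 12.797675 / 60 = 0.2133.

0.2133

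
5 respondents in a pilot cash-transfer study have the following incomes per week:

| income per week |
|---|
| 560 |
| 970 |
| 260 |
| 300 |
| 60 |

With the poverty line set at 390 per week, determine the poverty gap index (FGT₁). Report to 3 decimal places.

Below z: 60, 260, 300 (q = 3 of N = 5).
Shortfall ratios: (390−60)/390 = 0.8462; (390−260)/390 = 0.3333; (390−300)/390 = 0.2308.
Sum of shortfalls = 1.410256; P₁ averages over all N: 1.410256 / 5 = 0.282.

0.282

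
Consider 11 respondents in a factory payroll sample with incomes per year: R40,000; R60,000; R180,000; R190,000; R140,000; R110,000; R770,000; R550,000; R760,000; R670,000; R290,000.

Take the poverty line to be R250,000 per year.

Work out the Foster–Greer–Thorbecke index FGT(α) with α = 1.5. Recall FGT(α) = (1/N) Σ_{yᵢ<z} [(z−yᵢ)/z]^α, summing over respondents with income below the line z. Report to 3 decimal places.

Incomes under z: R40,000, R60,000, R110,000, R140,000, R180,000, R190,000 (q = 6 of N = 11).
Gap ratios (z−y)/z: (250000−40000)/250000 = 0.8400; (250000−60000)/250000 = 0.7600; (250000−110000)/250000 = 0.5600; (250000−140000)/250000 = 0.4400; (250000−180000)/250000 = 0.2800; (250000−190000)/250000 = 0.2400.
Raised to α = 1.5: 0.76987; 0.66255; 0.41907; 0.29186; 0.14816; 0.11758.
Sum = 2.409092; FGT(1.5) = 2.409092 / 11 = 0.219.

0.219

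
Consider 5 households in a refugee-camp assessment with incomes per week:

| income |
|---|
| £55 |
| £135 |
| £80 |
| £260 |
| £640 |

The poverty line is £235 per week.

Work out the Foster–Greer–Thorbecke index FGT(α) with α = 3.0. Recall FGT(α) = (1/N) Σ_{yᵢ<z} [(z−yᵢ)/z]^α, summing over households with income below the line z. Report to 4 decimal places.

0.1627

Below the line: £55, £80, £135 (q = 3 of N = 5).
Shortfall ratios: (235−55)/235 = 0.7660; (235−80)/235 = 0.6596; (235−135)/235 = 0.4255.
Raised to α = 3.0: 0.44938; 0.28694; 0.07705.
Sum = 0.813375; FGT(3.0) = 0.813375 / 5 = 0.1627.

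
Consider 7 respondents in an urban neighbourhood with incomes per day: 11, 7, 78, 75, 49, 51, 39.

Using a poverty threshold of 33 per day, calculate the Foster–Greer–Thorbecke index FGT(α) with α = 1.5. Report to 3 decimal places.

0.178

Below z: 7, 11 (q = 2 of N = 7).
Normalized shortfalls: (33−7)/33 = 0.7879; (33−11)/33 = 0.6667.
Raised to α = 1.5: 0.69934; 0.54433.
Sum = 1.243672; FGT(1.5) = 1.243672 / 7 = 0.178.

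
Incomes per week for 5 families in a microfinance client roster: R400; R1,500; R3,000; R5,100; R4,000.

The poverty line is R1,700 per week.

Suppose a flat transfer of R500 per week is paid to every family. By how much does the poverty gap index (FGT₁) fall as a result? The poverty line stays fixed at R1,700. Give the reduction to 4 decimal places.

Before: below the line — R400, R1,500; poverty gap index (FGT₁) = 0.176471.
After the R500 transfer: below the line — R900; poverty gap index (FGT₁) = 0.094118.
Reduction = 0.176471 − 0.094118 = 0.0824.

0.0824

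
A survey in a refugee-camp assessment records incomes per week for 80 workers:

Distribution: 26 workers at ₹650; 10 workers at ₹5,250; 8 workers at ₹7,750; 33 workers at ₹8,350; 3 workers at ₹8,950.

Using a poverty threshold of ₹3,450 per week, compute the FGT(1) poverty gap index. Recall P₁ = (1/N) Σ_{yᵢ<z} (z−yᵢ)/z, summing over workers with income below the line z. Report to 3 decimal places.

0.264

Below the line: 26×₹650 (q = 26 of N = 80).
Relative gaps: (3450−650)/3450 = 0.8116 (×26).
Σ = 21.101449. Dividing by the full population N = 80 gives P₁ = 0.264.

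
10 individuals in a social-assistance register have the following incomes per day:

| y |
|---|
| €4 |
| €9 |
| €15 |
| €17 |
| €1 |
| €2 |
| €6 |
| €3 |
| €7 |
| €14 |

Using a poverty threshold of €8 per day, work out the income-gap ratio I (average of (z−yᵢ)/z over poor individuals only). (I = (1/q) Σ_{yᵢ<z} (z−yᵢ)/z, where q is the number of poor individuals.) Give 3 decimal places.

0.521

Poor units: €1, €2, €3, €4, €6, €7 (q = 6 of N = 10).
Shortfall ratios (z−y)/z: 0.8750, 0.7500, 0.6250, 0.5000, 0.2500, 0.1250; sum = 3.125000.
I averages over the q = 6 poor units only: 3.125000 / 6 = 0.521.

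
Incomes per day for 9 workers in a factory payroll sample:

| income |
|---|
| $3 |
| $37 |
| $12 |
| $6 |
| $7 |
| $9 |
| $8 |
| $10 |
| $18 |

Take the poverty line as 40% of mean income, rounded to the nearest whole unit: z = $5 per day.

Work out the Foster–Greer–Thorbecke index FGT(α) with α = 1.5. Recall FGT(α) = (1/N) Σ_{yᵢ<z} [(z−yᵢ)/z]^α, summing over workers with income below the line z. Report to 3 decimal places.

Poor units: $3 (q = 1 of N = 9).
Relative gaps: (5−3)/5 = 0.4000.
Raised to α = 1.5: 0.25298.
Sum = 0.252982; FGT(1.5) = 0.252982 / 9 = 0.028.

0.028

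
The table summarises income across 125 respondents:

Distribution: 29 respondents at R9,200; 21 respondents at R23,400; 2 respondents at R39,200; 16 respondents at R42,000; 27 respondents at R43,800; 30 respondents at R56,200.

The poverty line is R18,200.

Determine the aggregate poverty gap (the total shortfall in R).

Poor units: 29×R9,200 (q = 29 of N = 125).
Individual gaps: 29×(18200−9200) = 261000.
Aggregate gap = R261,000.

R261,000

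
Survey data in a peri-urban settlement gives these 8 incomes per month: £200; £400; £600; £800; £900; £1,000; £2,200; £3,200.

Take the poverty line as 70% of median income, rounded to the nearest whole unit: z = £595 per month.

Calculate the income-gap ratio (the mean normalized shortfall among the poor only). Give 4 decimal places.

Below z: £200, £400 (q = 2 of N = 8).
Relative gaps: 0.6639, 0.3277; sum = 0.991597.
I averages over the q = 2 poor units only: 0.991597 / 2 = 0.4958.

0.4958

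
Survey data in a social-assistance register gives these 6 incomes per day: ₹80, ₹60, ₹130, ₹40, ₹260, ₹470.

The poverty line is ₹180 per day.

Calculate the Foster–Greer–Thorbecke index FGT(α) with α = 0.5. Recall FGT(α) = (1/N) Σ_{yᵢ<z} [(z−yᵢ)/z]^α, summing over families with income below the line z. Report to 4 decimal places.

Below the line: ₹40, ₹60, ₹80, ₹130 (q = 4 of N = 6).
Normalized shortfalls: (180−40)/180 = 0.7778; (180−60)/180 = 0.6667; (180−80)/180 = 0.5556; (180−130)/180 = 0.2778.
Raised to α = 0.5: 0.88192; 0.81650; 0.74536; 0.52705.
Sum = 2.970816; FGT(0.5) = 2.970816 / 6 = 0.4951.

0.4951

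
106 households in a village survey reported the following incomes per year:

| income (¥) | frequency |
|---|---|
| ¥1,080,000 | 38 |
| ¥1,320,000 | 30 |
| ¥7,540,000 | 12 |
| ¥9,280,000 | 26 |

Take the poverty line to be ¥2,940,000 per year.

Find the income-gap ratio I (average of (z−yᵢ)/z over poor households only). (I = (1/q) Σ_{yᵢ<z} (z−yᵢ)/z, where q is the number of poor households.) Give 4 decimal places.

0.5966

Incomes under z: 38×¥1,080,000, 30×¥1,320,000 (q = 68 of N = 106).
Relative gaps: 0.6327 (×38), 0.5510 (×30); sum = 40.571429.
I averages over the q = 68 poor units only: 40.571429 / 68 = 0.5966.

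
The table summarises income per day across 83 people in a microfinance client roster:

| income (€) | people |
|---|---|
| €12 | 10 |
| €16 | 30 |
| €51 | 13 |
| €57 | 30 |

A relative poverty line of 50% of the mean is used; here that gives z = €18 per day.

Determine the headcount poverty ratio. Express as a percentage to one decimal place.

48.2%

40 of the 83 people have income below €18.
H = 40/83 = 48.2%.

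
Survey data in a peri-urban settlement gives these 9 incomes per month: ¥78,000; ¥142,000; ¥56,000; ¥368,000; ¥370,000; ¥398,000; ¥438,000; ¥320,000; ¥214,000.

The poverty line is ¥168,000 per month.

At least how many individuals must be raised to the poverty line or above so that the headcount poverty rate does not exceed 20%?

Currently q = 3 of N = 9 are below the line (H = 0.333).
A headcount ratio of at most 20% allows at most ⌊0.20 × 9⌋ = 1 poor individuals.
So at least 3 − 1 = 2 must be lifted.

2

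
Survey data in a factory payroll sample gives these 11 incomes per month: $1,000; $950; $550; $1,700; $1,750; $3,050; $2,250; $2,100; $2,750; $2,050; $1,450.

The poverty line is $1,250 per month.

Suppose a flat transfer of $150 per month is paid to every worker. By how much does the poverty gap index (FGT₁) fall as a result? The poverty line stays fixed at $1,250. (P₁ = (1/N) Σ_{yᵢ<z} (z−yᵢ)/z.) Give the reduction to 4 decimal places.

Before: below the line — $550, $950, $1,000; poverty gap index (FGT₁) = 0.090909.
After the $150 transfer: below the line — $700, $1,100, $1,150; poverty gap index (FGT₁) = 0.058182.
Reduction = 0.090909 − 0.058182 = 0.0327.

0.0327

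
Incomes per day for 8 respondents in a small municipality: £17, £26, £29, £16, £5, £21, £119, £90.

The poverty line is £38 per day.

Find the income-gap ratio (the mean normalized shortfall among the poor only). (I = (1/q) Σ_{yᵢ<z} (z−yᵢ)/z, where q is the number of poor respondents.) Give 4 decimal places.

0.5000

Poor units: £5, £16, £17, £21, £26, £29 (q = 6 of N = 8).
Shortfall ratios (z−y)/z: 0.8684, 0.5789, 0.5526, 0.4474, 0.3158, 0.2368; sum = 3.000000.
The income-gap ratio divides by q (the poor only): 3.000000 / 6 = 0.5000.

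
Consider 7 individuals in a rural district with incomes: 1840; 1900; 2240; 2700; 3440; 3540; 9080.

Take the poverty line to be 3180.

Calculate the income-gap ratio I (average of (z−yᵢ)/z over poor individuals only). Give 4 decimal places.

Below the line: 1840, 1900, 2240, 2700 (q = 4 of N = 7).
Relative gaps: 0.4214, 0.4025, 0.2956, 0.1509; sum = 1.270440.
The income-gap ratio divides by q (the poor only): 1.270440 / 4 = 0.3176.

0.3176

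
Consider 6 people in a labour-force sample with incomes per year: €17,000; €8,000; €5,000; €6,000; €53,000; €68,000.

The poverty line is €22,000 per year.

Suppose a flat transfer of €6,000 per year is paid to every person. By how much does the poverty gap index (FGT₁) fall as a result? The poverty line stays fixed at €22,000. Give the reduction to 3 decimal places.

0.174

Before: below the line — €5,000, €6,000, €8,000, €17,000; poverty gap index (FGT₁) = 0.39394.
After the €6,000 transfer: below the line — €11,000, €12,000, €14,000; poverty gap index (FGT₁) = 0.21970.
Reduction = 0.39394 − 0.21970 = 0.174.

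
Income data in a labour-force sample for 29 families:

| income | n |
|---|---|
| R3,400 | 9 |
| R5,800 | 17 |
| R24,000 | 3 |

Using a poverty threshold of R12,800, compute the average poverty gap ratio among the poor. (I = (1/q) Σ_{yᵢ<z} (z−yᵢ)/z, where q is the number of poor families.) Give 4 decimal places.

Below z: 9×R3,400, 17×R5,800 (q = 26 of N = 29).
Relative gaps: 0.7344 (×9), 0.5469 (×17); sum = 15.906250.
I averages over the q = 26 poor units only: 15.906250 / 26 = 0.6118.

0.6118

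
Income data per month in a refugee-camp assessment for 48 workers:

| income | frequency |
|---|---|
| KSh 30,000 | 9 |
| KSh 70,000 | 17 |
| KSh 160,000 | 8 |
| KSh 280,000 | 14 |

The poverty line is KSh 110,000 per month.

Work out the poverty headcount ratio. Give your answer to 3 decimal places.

0.542

26 of the 48 workers have income below KSh 110,000.
H = 26/48 = 0.542.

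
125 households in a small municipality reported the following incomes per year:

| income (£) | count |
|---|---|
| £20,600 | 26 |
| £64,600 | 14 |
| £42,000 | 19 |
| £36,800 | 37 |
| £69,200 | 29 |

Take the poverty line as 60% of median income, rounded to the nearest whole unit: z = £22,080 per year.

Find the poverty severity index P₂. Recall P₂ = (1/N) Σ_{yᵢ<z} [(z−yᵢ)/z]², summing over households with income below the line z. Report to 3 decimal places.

Below the line: 26×£20,600 (q = 26 of N = 125).
Gap ratios (z−y)/z: (22080−20600)/22080 = 0.0670 (×26).
Squared: 0.0045 (×26).
Sum = 0.116815; P₂ = 0.116815 / 125 = 0.001.

0.001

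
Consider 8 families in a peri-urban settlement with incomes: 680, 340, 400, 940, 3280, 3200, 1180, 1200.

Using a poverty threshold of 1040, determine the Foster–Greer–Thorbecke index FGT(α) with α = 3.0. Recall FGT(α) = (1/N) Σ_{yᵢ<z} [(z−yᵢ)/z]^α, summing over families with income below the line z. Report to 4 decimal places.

0.0725

Incomes under z: 340, 400, 680, 940 (q = 4 of N = 8).
Normalized shortfalls: (1040−340)/1040 = 0.6731; (1040−400)/1040 = 0.6154; (1040−680)/1040 = 0.3462; (1040−940)/1040 = 0.0962.
Raised to α = 3.0: 0.30493; 0.23305; 0.04148; 0.00089.
Sum = 0.580337; FGT(3.0) = 0.580337 / 8 = 0.0725.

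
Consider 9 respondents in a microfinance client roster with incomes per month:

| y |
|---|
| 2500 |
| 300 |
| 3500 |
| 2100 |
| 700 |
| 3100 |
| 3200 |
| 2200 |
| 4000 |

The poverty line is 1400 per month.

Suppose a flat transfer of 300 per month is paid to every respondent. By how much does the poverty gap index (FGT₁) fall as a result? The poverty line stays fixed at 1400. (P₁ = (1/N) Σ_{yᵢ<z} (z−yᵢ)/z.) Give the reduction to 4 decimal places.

0.0476

Before: below the line — 300, 700; poverty gap index (FGT₁) = 0.142857.
After the 300 transfer: below the line — 600, 1000; poverty gap index (FGT₁) = 0.095238.
Reduction = 0.142857 − 0.095238 = 0.0476.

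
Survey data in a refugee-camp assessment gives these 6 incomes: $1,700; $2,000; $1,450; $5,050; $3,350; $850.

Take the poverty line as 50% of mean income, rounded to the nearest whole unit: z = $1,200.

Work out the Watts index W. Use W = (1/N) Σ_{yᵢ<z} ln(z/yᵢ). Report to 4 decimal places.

Poor units: $850 (q = 1 of N = 6).
ln(z/y) terms: ln(1200/850) = 0.3448.
W = 0.344840 / 6 = 0.0575.

0.0575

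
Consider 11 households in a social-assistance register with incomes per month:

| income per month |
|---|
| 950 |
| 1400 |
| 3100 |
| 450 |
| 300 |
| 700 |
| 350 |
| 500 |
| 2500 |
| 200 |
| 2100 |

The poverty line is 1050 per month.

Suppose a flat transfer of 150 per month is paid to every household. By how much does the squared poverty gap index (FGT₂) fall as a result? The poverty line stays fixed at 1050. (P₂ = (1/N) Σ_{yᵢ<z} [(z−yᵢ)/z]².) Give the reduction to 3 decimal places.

0.084

Before: below the line — 200, 300, 350, 450, 500, 700, 950; squared poverty gap index (FGT₂) = 0.21192.
After the 150 transfer: below the line — 350, 450, 500, 600, 650, 850; squared poverty gap index (FGT₂) = 0.12822.
Reduction = 0.21192 − 0.12822 = 0.084.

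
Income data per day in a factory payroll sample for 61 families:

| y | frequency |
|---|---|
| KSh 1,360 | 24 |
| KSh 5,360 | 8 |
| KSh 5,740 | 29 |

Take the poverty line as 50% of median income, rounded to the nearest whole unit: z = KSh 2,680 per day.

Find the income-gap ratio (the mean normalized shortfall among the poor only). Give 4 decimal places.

Below the line: 24×KSh 1,360 (q = 24 of N = 61).
Relative gaps: 0.4925 (×24); sum = 11.820896.
The income-gap ratio divides by q (the poor only): 11.820896 / 24 = 0.4925.

0.4925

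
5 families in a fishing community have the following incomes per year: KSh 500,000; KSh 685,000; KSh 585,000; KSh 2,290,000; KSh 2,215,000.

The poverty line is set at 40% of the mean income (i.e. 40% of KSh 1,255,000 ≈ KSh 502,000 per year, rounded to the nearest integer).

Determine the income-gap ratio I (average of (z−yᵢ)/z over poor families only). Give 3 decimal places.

0.004

Below z: KSh 500,000 (q = 1 of N = 5).
Shortfall ratios (z−y)/z: 0.0040; sum = 0.003984.
The income-gap ratio divides by q (the poor only): 0.003984 / 1 = 0.004.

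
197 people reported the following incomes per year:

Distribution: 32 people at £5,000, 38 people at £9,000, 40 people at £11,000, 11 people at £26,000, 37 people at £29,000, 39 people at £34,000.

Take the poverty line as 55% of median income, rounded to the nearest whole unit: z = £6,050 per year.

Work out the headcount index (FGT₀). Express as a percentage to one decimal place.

32 of the 197 people have income below £6,050.
H = 32/197 = 16.2%.

16.2%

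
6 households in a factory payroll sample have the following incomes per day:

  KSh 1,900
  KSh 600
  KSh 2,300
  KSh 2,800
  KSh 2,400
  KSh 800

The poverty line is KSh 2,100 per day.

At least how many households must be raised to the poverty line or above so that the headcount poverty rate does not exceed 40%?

1

Currently q = 3 of N = 6 are below the line (H = 0.500).
A headcount ratio of at most 40% allows at most ⌊0.40 × 6⌋ = 2 poor households.
So at least 3 − 2 = 1 must be lifted.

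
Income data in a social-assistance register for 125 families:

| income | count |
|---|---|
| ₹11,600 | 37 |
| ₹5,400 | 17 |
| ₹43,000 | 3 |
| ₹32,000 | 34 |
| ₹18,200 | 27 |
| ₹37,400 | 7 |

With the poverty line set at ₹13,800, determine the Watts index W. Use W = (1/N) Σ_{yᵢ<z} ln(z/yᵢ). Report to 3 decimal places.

Incomes under z: 17×₹5,400, 37×₹11,600 (q = 54 of N = 125).
Log shortfalls: ln(13800/5400) = 0.9383 (×17); ln(13800/11600) = 0.1737 (×37).
W = 22.376133 / 125 = 0.179.

0.179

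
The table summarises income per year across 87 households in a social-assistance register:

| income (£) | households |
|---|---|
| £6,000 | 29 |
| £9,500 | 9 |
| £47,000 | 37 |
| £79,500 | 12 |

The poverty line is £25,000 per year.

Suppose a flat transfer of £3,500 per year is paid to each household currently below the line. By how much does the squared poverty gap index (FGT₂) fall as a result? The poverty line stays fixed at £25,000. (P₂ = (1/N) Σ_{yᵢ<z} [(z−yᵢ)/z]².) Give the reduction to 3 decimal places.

Before: below the line — 29×£6,000, 9×£9,500; squared poverty gap index (FGT₂) = 0.23230.
After the £3,500 transfer: below the line — 29×£9,500, 9×£13,000; squared poverty gap index (FGT₂) = 0.15197.
Reduction = 0.23230 − 0.15197 = 0.080.

0.080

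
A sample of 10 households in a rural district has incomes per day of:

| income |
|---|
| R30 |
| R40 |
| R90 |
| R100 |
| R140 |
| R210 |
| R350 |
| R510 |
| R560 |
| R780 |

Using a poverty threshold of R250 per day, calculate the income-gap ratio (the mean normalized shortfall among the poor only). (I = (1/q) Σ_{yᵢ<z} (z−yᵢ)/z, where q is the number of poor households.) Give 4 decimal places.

Below z: R30, R40, R90, R100, R140, R210 (q = 6 of N = 10).
Relative gaps: 0.8800, 0.8400, 0.6400, 0.6000, 0.4400, 0.1600; sum = 3.560000.
The income-gap ratio divides by q (the poor only): 3.560000 / 6 = 0.5933.

0.5933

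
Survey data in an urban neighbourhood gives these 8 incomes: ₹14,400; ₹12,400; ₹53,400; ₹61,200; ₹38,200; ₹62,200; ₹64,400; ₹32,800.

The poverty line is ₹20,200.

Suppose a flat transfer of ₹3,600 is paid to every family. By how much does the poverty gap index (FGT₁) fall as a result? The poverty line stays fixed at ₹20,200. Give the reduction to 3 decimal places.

Before: below the line — ₹12,400, ₹14,400; poverty gap index (FGT₁) = 0.08416.
After the ₹3,600 transfer: below the line — ₹16,000, ₹18,000; poverty gap index (FGT₁) = 0.03960.
Reduction = 0.08416 − 0.03960 = 0.045.

0.045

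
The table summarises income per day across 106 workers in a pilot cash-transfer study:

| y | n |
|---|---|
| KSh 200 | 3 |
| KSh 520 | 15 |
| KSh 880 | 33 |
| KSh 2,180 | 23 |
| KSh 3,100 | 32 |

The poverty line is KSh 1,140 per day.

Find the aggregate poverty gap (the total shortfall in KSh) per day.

KSh 20,700

Below z: 3×KSh 200, 15×KSh 520, 33×KSh 880 (q = 51 of N = 106).
Individual gaps: 3×(1140−200) = 2820; 15×(1140−520) = 9300; 33×(1140−880) = 8580.
Aggregate gap = KSh 20,700.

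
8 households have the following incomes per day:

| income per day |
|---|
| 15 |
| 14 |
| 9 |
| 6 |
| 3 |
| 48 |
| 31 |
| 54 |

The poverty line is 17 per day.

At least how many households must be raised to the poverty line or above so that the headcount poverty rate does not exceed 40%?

2

5 of the 8 households are poor, so H = 5/8 = 0.625.
A headcount ratio of at most 40% allows at most ⌊0.40 × 8⌋ = 3 poor households.
So at least 5 − 3 = 2 must be lifted.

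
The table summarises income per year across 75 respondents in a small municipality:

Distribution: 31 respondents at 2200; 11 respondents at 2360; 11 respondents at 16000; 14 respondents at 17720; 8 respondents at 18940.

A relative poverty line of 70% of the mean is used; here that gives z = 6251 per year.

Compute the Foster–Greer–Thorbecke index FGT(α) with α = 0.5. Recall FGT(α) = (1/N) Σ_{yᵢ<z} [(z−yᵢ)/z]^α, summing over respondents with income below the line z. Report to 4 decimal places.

Below z: 31×2200, 11×2360 (q = 42 of N = 75).
Gap ratios (z−y)/z: (6251−2200)/6251 = 0.6481 (×31); (6251−2360)/6251 = 0.6225 (×11).
Raised to α = 0.5: 0.80502 (×31); 0.78896 (×11).
Sum = 33.634180; FGT(0.5) = 33.634180 / 75 = 0.4485.

0.4485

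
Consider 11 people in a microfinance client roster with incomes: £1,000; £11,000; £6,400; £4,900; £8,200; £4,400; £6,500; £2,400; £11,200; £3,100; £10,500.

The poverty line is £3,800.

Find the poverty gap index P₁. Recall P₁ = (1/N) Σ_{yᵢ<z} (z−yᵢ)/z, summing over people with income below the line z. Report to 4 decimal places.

Incomes under z: £1,000, £2,400, £3,100 (q = 3 of N = 11).
Gap ratios (z−y)/z: (3800−1000)/3800 = 0.7368; (3800−2400)/3800 = 0.3684; (3800−3100)/3800 = 0.1842.
Sum of shortfalls = 1.289474; P₁ averages over all N: 1.289474 / 11 = 0.1172.

0.1172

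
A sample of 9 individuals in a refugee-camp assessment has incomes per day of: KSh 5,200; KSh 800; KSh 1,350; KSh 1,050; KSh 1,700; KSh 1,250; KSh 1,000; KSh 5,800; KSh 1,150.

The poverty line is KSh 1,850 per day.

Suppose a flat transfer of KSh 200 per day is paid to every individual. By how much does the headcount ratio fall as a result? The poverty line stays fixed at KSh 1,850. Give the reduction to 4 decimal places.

0.1111

Before: below the line — KSh 800, KSh 1,000, KSh 1,050, KSh 1,150, KSh 1,250, KSh 1,350, KSh 1,700; headcount ratio = 0.777778.
After the KSh 200 transfer: below the line — KSh 1,000, KSh 1,200, KSh 1,250, KSh 1,350, KSh 1,450, KSh 1,550; headcount ratio = 0.666667.
Reduction = 0.777778 − 0.666667 = 0.1111.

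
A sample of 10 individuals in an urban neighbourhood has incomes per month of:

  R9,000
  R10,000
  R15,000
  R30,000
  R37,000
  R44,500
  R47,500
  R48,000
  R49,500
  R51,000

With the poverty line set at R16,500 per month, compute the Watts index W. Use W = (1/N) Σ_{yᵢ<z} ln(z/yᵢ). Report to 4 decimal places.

Below z: R9,000, R10,000, R15,000 (q = 3 of N = 10).
Log shortfalls: ln(16500/9000) = 0.6061; ln(16500/10000) = 0.5008; ln(16500/15000) = 0.0953.
W = 1.202221 / 10 = 0.1202.

0.1202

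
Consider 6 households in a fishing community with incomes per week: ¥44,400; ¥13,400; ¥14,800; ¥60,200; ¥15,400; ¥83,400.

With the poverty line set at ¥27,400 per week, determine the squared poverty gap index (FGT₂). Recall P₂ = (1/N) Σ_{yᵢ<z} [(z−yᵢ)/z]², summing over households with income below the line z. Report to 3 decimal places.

Incomes under z: ¥13,400, ¥14,800, ¥15,400 (q = 3 of N = 6).
Normalized shortfalls: (27400−13400)/27400 = 0.5109; (27400−14800)/27400 = 0.4599; (27400−15400)/27400 = 0.4380.
Squared: 0.2611; 0.2115; 0.1918.
Sum = 0.664340; P₂ = 0.664340 / 6 = 0.111.

0.111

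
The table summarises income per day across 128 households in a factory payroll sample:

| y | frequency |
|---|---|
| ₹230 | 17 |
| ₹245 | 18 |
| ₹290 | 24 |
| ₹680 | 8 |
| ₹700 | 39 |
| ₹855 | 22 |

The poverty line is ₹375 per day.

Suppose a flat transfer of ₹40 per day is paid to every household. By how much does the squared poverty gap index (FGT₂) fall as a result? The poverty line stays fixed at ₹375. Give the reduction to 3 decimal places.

0.025

Before: below the line — 17×₹230, 18×₹245, 24×₹290; squared poverty gap index (FGT₂) = 0.04639.
After the ₹40 transfer: below the line — 17×₹270, 18×₹285, 24×₹330; squared poverty gap index (FGT₂) = 0.02121.
Reduction = 0.04639 − 0.02121 = 0.025.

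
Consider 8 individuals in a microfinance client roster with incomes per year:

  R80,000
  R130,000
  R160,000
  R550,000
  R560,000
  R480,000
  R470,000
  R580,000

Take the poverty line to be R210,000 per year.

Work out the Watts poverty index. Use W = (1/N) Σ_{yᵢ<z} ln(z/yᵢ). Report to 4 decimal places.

Poor units: R80,000, R130,000, R160,000 (q = 3 of N = 8).
Log gaps: ln(210000/80000) = 0.9651; ln(210000/130000) = 0.4796; ln(210000/160000) = 0.2719.
W = 1.716588 / 8 = 0.2146.

0.2146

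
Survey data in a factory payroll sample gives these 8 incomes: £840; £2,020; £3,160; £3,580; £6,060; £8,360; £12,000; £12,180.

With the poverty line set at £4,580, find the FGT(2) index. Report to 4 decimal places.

0.1404

Incomes under z: £840, £2,020, £3,160, £3,580 (q = 4 of N = 8).
Shortfall ratios: (4580−840)/4580 = 0.8166; (4580−2020)/4580 = 0.5590; (4580−3160)/4580 = 0.3100; (4580−3580)/4580 = 0.2183.
Squared: 0.6668; 0.3124; 0.0961; 0.0477.
Sum = 1.123053; P₂ = 1.123053 / 8 = 0.1404.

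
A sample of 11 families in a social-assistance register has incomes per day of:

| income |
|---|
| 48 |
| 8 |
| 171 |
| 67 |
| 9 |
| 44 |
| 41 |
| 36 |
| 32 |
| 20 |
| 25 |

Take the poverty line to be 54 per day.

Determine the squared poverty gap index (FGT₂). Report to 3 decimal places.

Below the line: 8, 9, 20, 25, 32, 36, 41, 44, 48 (q = 9 of N = 11).
Normalized shortfalls: (54−8)/54 = 0.8519; (54−9)/54 = 0.8333; (54−20)/54 = 0.6296; (54−25)/54 = 0.5370; (54−32)/54 = 0.4074; (54−36)/54 = 0.3333; (54−41)/54 = 0.2407; (54−44)/54 = 0.1852; (54−48)/54 = 0.1111.
Squared: 0.7257; 0.6944; 0.3964; 0.2884; 0.1660; 0.1111; 0.0580; 0.0343; 0.0123.
Sum = 2.486626; P₂ = 2.486626 / 11 = 0.226.

0.226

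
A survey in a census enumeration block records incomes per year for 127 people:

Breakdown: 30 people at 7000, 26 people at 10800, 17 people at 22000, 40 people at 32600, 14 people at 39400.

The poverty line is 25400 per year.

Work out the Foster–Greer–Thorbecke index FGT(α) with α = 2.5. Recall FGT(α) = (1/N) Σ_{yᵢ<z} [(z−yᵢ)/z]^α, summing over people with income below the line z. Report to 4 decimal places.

0.1577

Below the line: 30×7000, 26×10800, 17×22000 (q = 73 of N = 127).
Normalized shortfalls: (25400−7000)/25400 = 0.7244 (×30); (25400−10800)/25400 = 0.5748 (×26); (25400−22000)/25400 = 0.1339 (×17).
Raised to α = 2.5: 0.44664 (×30); 0.25049 (×26); 0.00656 (×17).
Sum = 20.023579; FGT(2.5) = 20.023579 / 127 = 0.1577.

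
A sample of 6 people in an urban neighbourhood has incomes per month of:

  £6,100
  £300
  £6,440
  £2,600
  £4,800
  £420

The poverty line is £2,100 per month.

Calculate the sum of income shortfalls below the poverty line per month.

Below z: £300, £420 (q = 2 of N = 6).
Individual gaps: 2100−300 = 1800; 2100−420 = 1680.
Aggregate gap = £3,480.

£3,480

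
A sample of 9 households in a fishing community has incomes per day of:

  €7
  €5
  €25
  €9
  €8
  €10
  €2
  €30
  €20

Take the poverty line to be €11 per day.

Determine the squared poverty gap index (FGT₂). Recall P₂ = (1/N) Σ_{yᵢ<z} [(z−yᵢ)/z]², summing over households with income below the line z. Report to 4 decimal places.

Below the line: €2, €5, €7, €8, €9, €10 (q = 6 of N = 9).
Gap ratios (z−y)/z: (11−2)/11 = 0.8182; (11−5)/11 = 0.5455; (11−7)/11 = 0.3636; (11−8)/11 = 0.2727; (11−9)/11 = 0.1818; (11−10)/11 = 0.0909.
Squared: 0.6694; 0.2975; 0.1322; 0.0744; 0.0331; 0.0083.
Sum = 1.214876; P₂ = 1.214876 / 9 = 0.1350.

0.1350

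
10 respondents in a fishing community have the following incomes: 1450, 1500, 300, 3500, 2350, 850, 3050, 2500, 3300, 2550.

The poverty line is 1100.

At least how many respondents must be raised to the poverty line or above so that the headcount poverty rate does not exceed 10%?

1

2 of the 10 respondents are poor, so H = 2/10 = 0.200.
A headcount ratio of at most 10% allows at most ⌊0.10 × 10⌋ = 1 poor respondents.
So at least 2 − 1 = 1 must be lifted.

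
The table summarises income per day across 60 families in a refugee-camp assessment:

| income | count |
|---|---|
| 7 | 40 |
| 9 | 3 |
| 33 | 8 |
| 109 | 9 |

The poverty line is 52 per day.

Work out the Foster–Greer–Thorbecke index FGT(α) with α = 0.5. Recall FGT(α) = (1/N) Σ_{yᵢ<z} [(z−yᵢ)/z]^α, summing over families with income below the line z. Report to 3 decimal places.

Below z: 40×7, 3×9, 8×33 (q = 51 of N = 60).
Normalized shortfalls: (52−7)/52 = 0.8654 (×40); (52−9)/52 = 0.8269 (×3); (52−33)/52 = 0.3654 (×8).
Raised to α = 0.5: 0.93026 (×40); 0.90935 (×3); 0.60447 (×8).
Sum = 44.774244; FGT(0.5) = 44.774244 / 60 = 0.746.

0.746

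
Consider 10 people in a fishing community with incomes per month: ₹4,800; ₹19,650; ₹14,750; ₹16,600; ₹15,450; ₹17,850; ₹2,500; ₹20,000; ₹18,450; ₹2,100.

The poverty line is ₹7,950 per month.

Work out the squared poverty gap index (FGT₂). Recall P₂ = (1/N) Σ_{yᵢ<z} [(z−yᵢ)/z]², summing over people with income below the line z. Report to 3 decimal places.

Incomes under z: ₹2,100, ₹2,500, ₹4,800 (q = 3 of N = 10).
Normalized shortfalls: (7950−2100)/7950 = 0.7358; (7950−2500)/7950 = 0.6855; (7950−4800)/7950 = 0.3962.
Squared: 0.5415; 0.4700; 0.1570.
Sum = 1.168427; P₂ = 1.168427 / 10 = 0.117.

0.117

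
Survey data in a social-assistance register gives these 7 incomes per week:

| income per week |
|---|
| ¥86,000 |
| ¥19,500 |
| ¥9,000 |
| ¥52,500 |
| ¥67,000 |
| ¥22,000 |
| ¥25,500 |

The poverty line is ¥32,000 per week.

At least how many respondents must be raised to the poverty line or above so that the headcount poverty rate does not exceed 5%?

4 of the 7 respondents are poor, so H = 4/7 = 0.571.
A headcount ratio of at most 5% allows at most ⌊0.05 × 7⌋ = 0 poor respondents.
So at least 4 − 0 = 4 must be lifted.

4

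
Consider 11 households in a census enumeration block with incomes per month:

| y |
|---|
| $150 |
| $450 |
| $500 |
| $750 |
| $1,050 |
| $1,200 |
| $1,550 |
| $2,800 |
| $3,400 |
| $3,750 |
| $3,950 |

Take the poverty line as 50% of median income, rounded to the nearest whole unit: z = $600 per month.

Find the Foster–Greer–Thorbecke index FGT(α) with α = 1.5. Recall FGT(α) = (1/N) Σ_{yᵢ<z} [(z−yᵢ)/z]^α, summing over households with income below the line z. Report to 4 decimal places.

0.0766

Incomes under z: $150, $450, $500 (q = 3 of N = 11).
Normalized shortfalls: (600−150)/600 = 0.7500; (600−450)/600 = 0.2500; (600−500)/600 = 0.1667.
Raised to α = 1.5: 0.64952; 0.12500; 0.06804.
Sum = 0.842560; FGT(1.5) = 0.842560 / 11 = 0.0766.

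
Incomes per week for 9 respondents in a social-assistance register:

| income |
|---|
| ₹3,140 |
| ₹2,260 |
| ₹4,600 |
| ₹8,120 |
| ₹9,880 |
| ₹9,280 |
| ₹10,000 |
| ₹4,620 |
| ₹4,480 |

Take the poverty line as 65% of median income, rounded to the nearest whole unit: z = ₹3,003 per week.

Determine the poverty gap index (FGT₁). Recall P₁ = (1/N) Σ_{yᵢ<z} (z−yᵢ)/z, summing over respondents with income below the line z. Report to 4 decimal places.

0.0275

Below z: ₹2,260 (q = 1 of N = 9).
Relative gaps: (3003−2260)/3003 = 0.2474.
Σ = 0.247419. Dividing by the full population N = 9 gives P₁ = 0.0275.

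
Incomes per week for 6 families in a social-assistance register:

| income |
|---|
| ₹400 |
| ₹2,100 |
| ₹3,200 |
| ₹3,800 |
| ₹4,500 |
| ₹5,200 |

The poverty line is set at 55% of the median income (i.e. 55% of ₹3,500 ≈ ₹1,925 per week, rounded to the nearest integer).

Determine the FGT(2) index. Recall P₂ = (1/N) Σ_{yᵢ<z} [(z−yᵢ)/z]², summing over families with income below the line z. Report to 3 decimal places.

Below z: ₹400 (q = 1 of N = 6).
Gap ratios (z−y)/z: (1925−400)/1925 = 0.7922.
Squared: 0.6276.
Sum = 0.627593; P₂ = 0.627593 / 6 = 0.105.

0.105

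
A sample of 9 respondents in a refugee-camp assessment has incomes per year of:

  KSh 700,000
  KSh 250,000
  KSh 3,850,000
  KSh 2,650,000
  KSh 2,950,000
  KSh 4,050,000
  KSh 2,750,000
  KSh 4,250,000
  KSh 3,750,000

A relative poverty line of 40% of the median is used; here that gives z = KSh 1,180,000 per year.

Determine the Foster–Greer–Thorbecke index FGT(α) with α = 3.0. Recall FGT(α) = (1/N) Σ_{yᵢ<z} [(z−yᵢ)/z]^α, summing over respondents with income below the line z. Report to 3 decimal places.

Below z: KSh 250,000, KSh 700,000 (q = 2 of N = 9).
Gap ratios (z−y)/z: (1180000−250000)/1180000 = 0.7881; (1180000−700000)/1180000 = 0.4068.
Raised to α = 3.0: 0.48956; 0.06731.
Sum = 0.556866; FGT(3.0) = 0.556866 / 9 = 0.062.

0.062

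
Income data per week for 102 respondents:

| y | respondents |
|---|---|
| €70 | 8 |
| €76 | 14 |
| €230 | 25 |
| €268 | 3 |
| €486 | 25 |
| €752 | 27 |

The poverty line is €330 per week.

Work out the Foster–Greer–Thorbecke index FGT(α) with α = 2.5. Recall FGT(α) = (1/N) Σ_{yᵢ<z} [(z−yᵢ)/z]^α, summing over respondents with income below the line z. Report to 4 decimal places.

0.1274

Incomes under z: 8×€70, 14×€76, 25×€230, 3×€268 (q = 50 of N = 102).
Shortfall ratios: (330−70)/330 = 0.7879 (×8); (330−76)/330 = 0.7697 (×14); (330−230)/330 = 0.3030 (×25); (330−268)/330 = 0.1879 (×3).
Raised to α = 2.5: 0.55100 (×8); 0.51976 (×14); 0.05055 (×25); 0.01530 (×3).
Sum = 12.994184; FGT(2.5) = 12.994184 / 102 = 0.1274.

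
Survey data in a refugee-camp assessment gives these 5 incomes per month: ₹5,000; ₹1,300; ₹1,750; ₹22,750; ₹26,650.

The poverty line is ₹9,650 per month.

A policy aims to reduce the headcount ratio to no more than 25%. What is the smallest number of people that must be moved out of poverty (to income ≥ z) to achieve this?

2

Currently q = 3 of N = 5 are below the line (H = 0.600).
A headcount ratio of at most 25% allows at most ⌊0.25 × 5⌋ = 1 poor people.
So at least 3 − 1 = 2 must be lifted.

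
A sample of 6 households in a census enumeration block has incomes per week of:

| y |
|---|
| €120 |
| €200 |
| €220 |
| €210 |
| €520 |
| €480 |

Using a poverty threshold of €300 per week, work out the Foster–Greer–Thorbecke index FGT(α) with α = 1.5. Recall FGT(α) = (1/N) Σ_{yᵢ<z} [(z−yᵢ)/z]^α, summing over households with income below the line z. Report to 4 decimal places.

Incomes under z: €120, €200, €210, €220 (q = 4 of N = 6).
Gap ratios (z−y)/z: (300−120)/300 = 0.6000; (300−200)/300 = 0.3333; (300−210)/300 = 0.3000; (300−220)/300 = 0.2667.
Raised to α = 1.5: 0.46476; 0.19245; 0.16432; 0.13771.
Sum = 0.959231; FGT(1.5) = 0.959231 / 6 = 0.1599.

0.1599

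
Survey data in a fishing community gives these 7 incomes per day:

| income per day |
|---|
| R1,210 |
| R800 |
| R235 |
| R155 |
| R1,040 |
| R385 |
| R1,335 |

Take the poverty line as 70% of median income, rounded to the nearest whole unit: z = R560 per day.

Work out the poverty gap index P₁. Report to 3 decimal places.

0.231

Poor units: R155, R235, R385 (q = 3 of N = 7).
Relative gaps: (560−155)/560 = 0.7232; (560−235)/560 = 0.5804; (560−385)/560 = 0.3125.
Σ = 1.616071. Dividing by the full population N = 7 gives P₁ = 0.231.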